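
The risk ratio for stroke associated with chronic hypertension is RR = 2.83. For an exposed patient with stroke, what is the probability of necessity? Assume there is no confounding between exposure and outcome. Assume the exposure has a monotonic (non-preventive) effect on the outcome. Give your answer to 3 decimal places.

PN ≈ 0.647

Under exogeneity and monotonicity, PN = (RR − 1) / RR = 1 − 1/RR.
PN = (2.83 − 1) / 2.83 = 1.83 / 2.83 ≈ 0.6466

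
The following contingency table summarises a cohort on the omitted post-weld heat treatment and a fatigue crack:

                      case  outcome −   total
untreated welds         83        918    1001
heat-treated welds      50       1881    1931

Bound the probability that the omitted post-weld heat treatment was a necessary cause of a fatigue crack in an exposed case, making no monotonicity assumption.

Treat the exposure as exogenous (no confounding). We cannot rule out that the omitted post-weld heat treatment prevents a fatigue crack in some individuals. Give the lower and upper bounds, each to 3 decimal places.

p₁ = P(outcome | exposed) = 83/1001 = 0.082917
p₀ = P(outcome | unexposed) = 50/1931 = 0.025893
Under exogeneity alone the bounds on PN are max{0,(p₁−p₀)/p₁} ≤ PN ≤ min{1,(1−p₀)/p₁}.
  lower = (p₁ − p₀)/p₁ = 0.057024 / 0.082917 ≈ 0.6877
  upper = min{1, (1 − p₀)/p₁} = 0.97411 / 0.082917 ≈ 11.7480 → capped at 1

0.688 ≤ PN ≤ 1.000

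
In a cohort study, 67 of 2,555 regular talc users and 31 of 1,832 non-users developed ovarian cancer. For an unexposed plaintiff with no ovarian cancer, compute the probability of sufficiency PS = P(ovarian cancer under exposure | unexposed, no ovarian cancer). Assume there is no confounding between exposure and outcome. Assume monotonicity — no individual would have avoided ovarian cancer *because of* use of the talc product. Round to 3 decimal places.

PS ≈ 0.009

p₁ = P(outcome | exposed) = 67/2555 = 0.026223
p₀ = P(outcome | unexposed) = 31/1832 = 0.016921
Under exogeneity and monotonicity, PS = (p₁ − p₀) / (1 − p₀).
PS = (0.026223 − 0.016921) / (1 − 0.016921) = 0.0093017 / 0.98308 ≈ 0.0095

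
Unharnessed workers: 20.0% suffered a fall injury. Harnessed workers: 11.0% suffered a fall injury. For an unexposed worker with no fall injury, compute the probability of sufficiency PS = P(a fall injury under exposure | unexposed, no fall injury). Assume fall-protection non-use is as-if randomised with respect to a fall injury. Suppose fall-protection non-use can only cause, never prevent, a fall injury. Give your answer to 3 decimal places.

PS ≈ 0.101

p₁ = 0.2, p₀ = 0.11.
Under exogeneity and monotonicity, PS = (p₁ − p₀) / (1 − p₀).
PS = (0.2 − 0.11) / (1 − 0.11) = 0.09 / 0.89 ≈ 0.1011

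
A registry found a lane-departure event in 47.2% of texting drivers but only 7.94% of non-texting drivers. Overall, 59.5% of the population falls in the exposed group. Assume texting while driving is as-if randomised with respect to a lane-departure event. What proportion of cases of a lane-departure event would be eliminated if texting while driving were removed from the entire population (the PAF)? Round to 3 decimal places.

p₁ = 0.472, p₀ = 0.0794.
Overall risk P(Y=1) = π·p₁ + (1−π)·p₀ = 0.595×0.472 + 0.405×0.0794 = 0.313.
Under exogeneity, PAF = [P(Y=1) − p₀] / P(Y=1).
PAF = (0.313 − 0.0794) / 0.313 ≈ 0.7463

PAF ≈ 0.746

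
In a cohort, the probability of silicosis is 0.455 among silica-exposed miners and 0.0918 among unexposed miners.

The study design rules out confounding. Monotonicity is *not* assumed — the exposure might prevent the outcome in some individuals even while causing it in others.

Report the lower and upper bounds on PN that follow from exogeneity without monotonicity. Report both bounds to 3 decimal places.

Let p₁ = 0.455, p₀ = 0.0918.
Under exogeneity alone the bounds on PN are max{0,(p₁−p₀)/p₁} ≤ PN ≤ min{1,(1−p₀)/p₁}.
  lower = (p₁ − p₀)/p₁ = 0.3632 / 0.455 ≈ 0.7982
  upper = min{1, (1 − p₀)/p₁} = 0.9082 / 0.455 ≈ 1.9960 → capped at 1

0.798 ≤ PN ≤ 1.000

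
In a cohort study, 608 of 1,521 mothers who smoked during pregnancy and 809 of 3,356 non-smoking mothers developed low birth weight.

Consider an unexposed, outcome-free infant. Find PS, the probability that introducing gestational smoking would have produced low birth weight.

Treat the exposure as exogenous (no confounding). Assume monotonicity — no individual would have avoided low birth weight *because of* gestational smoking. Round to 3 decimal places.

PS ≈ 0.209

p₁ = P(outcome | exposed) = 608/1521 = 0.39974
p₀ = P(outcome | unexposed) = 809/3356 = 0.24106
Under exogeneity and monotonicity, PS = (p₁ − p₀) / (1 − p₀).
PS = (0.39974 − 0.24106) / (1 − 0.24106) = 0.15868 / 0.75894 ≈ 0.2091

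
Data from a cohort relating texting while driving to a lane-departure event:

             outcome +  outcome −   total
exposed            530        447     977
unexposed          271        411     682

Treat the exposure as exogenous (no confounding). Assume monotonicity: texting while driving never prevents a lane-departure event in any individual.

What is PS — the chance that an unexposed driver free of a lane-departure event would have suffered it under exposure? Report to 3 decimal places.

PS ≈ 0.241

p₁ = P(outcome | exposed) = 530/977 = 0.54248
p₀ = P(outcome | unexposed) = 271/682 = 0.39736
Under exogeneity and monotonicity, PS = (p₁ − p₀)/(1 − p₀).
PS = (0.54248 − 0.39736) / 0.60264 ≈ 0.2408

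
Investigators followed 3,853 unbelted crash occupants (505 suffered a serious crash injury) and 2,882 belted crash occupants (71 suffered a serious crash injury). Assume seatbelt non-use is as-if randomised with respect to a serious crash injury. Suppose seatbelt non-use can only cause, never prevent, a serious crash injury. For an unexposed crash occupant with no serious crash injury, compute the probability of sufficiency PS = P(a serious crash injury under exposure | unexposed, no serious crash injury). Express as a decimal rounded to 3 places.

p₁ = P(outcome | exposed) = 505/3853 = 0.13107
p₀ = P(outcome | unexposed) = 71/2882 = 0.024636
Under exogeneity and monotonicity, PS = (p₁ − p₀) / (1 − p₀).
PS = (0.13107 − 0.024636) / (1 − 0.024636) = 0.10643 / 0.97536 ≈ 0.1091

PS ≈ 0.109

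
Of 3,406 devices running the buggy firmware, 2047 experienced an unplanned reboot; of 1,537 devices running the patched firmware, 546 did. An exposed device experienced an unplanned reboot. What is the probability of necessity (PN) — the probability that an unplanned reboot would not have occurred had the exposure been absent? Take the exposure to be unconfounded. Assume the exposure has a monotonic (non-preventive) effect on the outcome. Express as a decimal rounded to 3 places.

p₁ = P(outcome | exposed) = 2047/3406 = 0.601
p₀ = P(outcome | unexposed) = 546/1537 = 0.35524
Under exogeneity and monotonicity, PN = (p₁ − p₀) / p₁.
PN = (0.601 − 0.35524) / 0.601 = 0.24576 / 0.601 ≈ 0.4089

PN ≈ 0.409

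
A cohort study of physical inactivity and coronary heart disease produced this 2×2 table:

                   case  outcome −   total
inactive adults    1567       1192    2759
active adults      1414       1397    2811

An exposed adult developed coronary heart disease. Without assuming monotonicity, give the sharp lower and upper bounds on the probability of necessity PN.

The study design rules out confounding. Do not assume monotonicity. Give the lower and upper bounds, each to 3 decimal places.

p₁ = P(outcome | exposed) = 1567/2759 = 0.56796
p₀ = P(outcome | unexposed) = 1414/2811 = 0.50302
Under exogeneity alone the bounds on PN are max{0,(p₁−p₀)/p₁} ≤ PN ≤ min{1,(1−p₀)/p₁}.
  lower = (p₁ − p₀)/p₁ = 0.064936 / 0.56796 ≈ 0.1143
  upper = min{1, (1 − p₀)/p₁} = 0.49698 / 0.56796 ≈ 0.8750

0.114 ≤ PN ≤ 0.875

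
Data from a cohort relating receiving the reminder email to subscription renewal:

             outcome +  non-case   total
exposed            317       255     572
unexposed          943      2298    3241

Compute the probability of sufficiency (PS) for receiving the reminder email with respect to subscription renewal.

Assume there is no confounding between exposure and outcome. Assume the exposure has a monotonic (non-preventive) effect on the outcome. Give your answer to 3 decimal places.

PS ≈ 0.371

p₁ = P(outcome | exposed) = 317/572 = 0.5542
p₀ = P(outcome | unexposed) = 943/3241 = 0.29096
Under exogeneity and monotonicity, PS = (p₁ − p₀)/(1 − p₀).
PS = (0.5542 − 0.29096) / 0.70904 ≈ 0.3713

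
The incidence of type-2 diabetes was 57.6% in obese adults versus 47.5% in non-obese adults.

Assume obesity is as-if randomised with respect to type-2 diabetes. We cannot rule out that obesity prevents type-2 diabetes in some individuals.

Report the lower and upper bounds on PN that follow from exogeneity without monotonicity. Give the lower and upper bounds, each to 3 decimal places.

p₁ = 0.576, p₀ = 0.475.
Under exogeneity alone the bounds on PN are max{0,(p₁−p₀)/p₁} ≤ PN ≤ min{1,(1−p₀)/p₁}.
  lower = (p₁ − p₀)/p₁ = 0.101 / 0.576 ≈ 0.1753
  upper = min{1, (1 − p₀)/p₁} = 0.525 / 0.576 ≈ 0.9115

0.175 ≤ PN ≤ 0.911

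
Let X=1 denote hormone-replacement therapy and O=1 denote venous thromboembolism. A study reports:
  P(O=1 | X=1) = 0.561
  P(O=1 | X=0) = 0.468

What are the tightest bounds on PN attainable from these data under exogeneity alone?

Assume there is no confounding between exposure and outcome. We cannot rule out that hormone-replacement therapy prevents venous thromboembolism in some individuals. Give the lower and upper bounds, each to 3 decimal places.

Let p₁ = 0.561, p₀ = 0.468.
Under exogeneity alone the bounds on PN are max{0,(p₁−p₀)/p₁} ≤ PN ≤ min{1,(1−p₀)/p₁}.
  lower = (p₁ − p₀)/p₁ = 0.093 / 0.561 ≈ 0.1658
  upper = min{1, (1 − p₀)/p₁} = 0.532 / 0.561 ≈ 0.9483

0.166 ≤ PN ≤ 0.948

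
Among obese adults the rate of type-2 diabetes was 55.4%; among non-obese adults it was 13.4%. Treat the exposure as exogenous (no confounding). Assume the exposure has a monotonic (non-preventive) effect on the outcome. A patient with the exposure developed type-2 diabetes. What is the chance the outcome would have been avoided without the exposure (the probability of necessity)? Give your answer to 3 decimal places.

p₁ = 0.554, p₀ = 0.134.
Under exogeneity and monotonicity, PN = (p₁ − p₀) / p₁.
PN = (0.554 − 0.134) / 0.554 = 0.42 / 0.554 ≈ 0.7581

PN ≈ 0.758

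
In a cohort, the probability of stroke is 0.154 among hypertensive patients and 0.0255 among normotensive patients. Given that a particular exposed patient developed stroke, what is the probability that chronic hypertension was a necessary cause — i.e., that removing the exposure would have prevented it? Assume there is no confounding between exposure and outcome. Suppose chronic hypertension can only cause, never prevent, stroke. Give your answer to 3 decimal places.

Let p₁ = 0.154, p₀ = 0.0255.
Under exogeneity and monotonicity, PN = (p₁ − p₀) / p₁.
PN = (0.154 − 0.0255) / 0.154 = 0.1285 / 0.154 ≈ 0.8344

PN ≈ 0.834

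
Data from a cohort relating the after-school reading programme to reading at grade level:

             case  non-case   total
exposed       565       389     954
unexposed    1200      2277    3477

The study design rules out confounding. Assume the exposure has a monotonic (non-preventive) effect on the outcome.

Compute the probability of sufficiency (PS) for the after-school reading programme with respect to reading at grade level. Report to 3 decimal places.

PS ≈ 0.377

p₁ = P(outcome | exposed) = 565/954 = 0.59224
p₀ = P(outcome | unexposed) = 1200/3477 = 0.34513
Under exogeneity and monotonicity, PS = (p₁ − p₀)/(1 − p₀).
PS = (0.59224 − 0.34513) / 0.65487 ≈ 0.3774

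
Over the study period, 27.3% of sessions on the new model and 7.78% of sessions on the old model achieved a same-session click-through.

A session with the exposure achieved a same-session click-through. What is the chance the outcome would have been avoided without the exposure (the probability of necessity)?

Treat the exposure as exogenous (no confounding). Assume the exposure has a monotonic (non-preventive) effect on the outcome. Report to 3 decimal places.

p₁ = 0.273, p₀ = 0.0778.
Under exogeneity and monotonicity, PN = (p₁ − p₀) / p₁.
PN = (0.273 − 0.0778) / 0.273 = 0.1952 / 0.273 ≈ 0.7150

PN ≈ 0.715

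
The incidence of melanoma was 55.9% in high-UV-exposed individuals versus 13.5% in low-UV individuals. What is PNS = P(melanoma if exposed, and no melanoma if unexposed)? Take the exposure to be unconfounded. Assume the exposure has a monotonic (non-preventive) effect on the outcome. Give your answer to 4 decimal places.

p₁ = 0.559, p₀ = 0.135.
Under exogeneity and monotonicity, PNS = p₁ − p₀.
PNS = 0.559 − 0.135 = 0.424

PNS ≈ 0.4240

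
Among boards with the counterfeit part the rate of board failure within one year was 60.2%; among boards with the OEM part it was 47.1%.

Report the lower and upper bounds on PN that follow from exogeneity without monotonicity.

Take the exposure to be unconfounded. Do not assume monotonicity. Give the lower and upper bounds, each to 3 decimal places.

p₁ = 0.602, p₀ = 0.471.
Under exogeneity alone the bounds on PN are max{0,(p₁−p₀)/p₁} ≤ PN ≤ min{1,(1−p₀)/p₁}.
  lower = (p₁ − p₀)/p₁ = 0.131 / 0.602 ≈ 0.2176
  upper = min{1, (1 − p₀)/p₁} = 0.529 / 0.602 ≈ 0.8787

0.218 ≤ PN ≤ 0.879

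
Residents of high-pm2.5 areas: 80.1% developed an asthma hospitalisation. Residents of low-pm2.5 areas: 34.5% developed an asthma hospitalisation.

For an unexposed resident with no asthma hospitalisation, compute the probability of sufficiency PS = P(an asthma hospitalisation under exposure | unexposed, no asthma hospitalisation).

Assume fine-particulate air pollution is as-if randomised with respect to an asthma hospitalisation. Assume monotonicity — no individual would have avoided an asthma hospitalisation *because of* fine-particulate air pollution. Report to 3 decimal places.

p₁ = 0.801, p₀ = 0.345.
Under exogeneity and monotonicity, PS = (p₁ − p₀) / (1 − p₀).
PS = (0.801 − 0.345) / (1 − 0.345) = 0.456 / 0.655 ≈ 0.6962

PS ≈ 0.696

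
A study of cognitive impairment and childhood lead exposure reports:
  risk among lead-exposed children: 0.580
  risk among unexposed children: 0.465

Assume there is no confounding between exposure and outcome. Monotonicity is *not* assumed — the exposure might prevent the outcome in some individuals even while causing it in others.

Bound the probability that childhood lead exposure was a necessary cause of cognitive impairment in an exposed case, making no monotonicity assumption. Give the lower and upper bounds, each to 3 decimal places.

Let p₁ = 0.58, p₀ = 0.465.
Under exogeneity alone the bounds on PN are max{0,(p₁−p₀)/p₁} ≤ PN ≤ min{1,(1−p₀)/p₁}.
  lower = (p₁ − p₀)/p₁ = 0.115 / 0.58 ≈ 0.1983
  upper = min{1, (1 − p₀)/p₁} = 0.535 / 0.58 ≈ 0.9224

0.198 ≤ PN ≤ 0.922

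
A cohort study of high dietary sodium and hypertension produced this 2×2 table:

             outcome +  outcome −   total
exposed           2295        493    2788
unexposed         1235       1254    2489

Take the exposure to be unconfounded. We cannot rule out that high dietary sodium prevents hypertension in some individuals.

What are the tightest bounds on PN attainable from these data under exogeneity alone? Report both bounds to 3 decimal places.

0.397 ≤ PN ≤ 0.612

p₁ = P(outcome | exposed) = 2295/2788 = 0.82317
p₀ = P(outcome | unexposed) = 1235/2489 = 0.49618
Under exogeneity alone the bounds on PN are max{0,(p₁−p₀)/p₁} ≤ PN ≤ min{1,(1−p₀)/p₁}.
  lower = (p₁ − p₀)/p₁ = 0.32699 / 0.82317 ≈ 0.3972
  upper = min{1, (1 − p₀)/p₁} = 0.50382 / 0.82317 ≈ 0.6120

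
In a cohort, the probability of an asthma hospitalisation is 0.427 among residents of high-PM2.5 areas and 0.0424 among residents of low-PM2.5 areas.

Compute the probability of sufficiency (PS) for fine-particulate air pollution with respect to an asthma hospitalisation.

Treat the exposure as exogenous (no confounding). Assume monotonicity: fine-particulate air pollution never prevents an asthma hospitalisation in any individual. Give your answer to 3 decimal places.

Let p₁ = 0.427, p₀ = 0.0424.
Under exogeneity and monotonicity, PS = (p₁ − p₀) / (1 − p₀).
PS = (0.427 − 0.0424) / (1 − 0.0424) = 0.3846 / 0.9576 ≈ 0.4016

PS ≈ 0.402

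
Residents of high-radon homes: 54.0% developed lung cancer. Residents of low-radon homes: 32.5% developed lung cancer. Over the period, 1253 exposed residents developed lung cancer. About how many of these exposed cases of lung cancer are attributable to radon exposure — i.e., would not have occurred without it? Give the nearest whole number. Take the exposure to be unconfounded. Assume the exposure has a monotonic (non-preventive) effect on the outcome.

p₁ = 0.54, p₀ = 0.325.
PN = (p₁ − p₀)/p₁ = (0.54 − 0.325) / 0.54 ≈ 0.39815.
Attributable cases ≈ PN × (exposed cases) = 0.39815 × 1253 ≈ 498.88.

about 499 cases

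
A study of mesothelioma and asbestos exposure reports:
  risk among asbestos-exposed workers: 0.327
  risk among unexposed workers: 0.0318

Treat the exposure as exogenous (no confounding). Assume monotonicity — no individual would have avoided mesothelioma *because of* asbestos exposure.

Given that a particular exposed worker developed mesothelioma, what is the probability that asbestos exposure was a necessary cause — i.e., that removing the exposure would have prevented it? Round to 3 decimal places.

PN ≈ 0.903

Let p₁ = 0.327, p₀ = 0.0318.
Under exogeneity and monotonicity, PN = (p₁ − p₀) / p₁.
PN = (0.327 − 0.0318) / 0.327 = 0.2952 / 0.327 ≈ 0.9028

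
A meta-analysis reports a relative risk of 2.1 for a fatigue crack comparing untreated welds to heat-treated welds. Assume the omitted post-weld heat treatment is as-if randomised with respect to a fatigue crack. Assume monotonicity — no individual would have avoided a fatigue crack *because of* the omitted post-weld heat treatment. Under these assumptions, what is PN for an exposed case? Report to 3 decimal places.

Under exogeneity and monotonicity, PN = (RR − 1) / RR = 1 − 1/RR.
PN = (2.1 − 1) / 2.1 = 1.1 / 2.1 ≈ 0.5238

PN ≈ 0.524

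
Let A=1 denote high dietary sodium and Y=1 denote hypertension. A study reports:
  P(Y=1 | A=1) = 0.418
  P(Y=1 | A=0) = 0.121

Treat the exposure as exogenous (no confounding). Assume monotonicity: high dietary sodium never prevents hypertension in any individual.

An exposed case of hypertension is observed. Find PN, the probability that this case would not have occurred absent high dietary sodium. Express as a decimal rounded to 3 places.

PN ≈ 0.711

Let p₁ = 0.418, p₀ = 0.121.
Under exogeneity and monotonicity, PN = (p₁ − p₀) / p₁.
PN = (0.418 − 0.121) / 0.418 = 0.297 / 0.418 ≈ 0.7105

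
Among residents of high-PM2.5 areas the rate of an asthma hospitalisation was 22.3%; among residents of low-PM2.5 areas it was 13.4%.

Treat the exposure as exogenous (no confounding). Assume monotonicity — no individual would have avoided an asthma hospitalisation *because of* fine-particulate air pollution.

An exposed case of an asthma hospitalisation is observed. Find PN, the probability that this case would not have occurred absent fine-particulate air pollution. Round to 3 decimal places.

PN ≈ 0.399

p₁ = 0.223, p₀ = 0.134.
Under exogeneity and monotonicity, PN = (p₁ − p₀) / p₁.
PN = (0.223 − 0.134) / 0.223 = 0.089 / 0.223 ≈ 0.3991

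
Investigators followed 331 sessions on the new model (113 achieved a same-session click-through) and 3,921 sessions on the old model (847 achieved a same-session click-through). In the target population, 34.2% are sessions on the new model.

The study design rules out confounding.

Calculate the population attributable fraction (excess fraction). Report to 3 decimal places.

PAF ≈ 0.166

p₁ = P(outcome | exposed) = 113/331 = 0.34139
p₀ = P(outcome | unexposed) = 847/3921 = 0.21602
Overall risk P(Y=1) = π·p₁ + (1−π)·p₀ = 0.342×0.34139 + 0.658×0.21602 = 0.25889.
Under exogeneity, PAF = [P(Y=1) − p₀] / P(Y=1).
PAF = (0.25889 − 0.21602) / 0.25889 ≈ 0.1656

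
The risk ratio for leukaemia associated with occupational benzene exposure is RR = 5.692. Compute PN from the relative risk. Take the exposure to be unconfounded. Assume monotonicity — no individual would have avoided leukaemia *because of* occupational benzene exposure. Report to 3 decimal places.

PN ≈ 0.824

Under exogeneity and monotonicity, PN = (RR − 1) / RR = 1 − 1/RR.
PN = (5.692 − 1) / 5.692 = 4.692 / 5.692 ≈ 0.8243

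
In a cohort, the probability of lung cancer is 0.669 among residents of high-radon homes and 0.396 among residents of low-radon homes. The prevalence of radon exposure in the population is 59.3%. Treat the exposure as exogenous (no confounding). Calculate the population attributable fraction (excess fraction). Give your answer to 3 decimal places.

Let p₁ = 0.669, p₀ = 0.396.
Overall risk P(Y=1) = π·p₁ + (1−π)·p₀ = 0.593×0.669 + 0.407×0.396 = 0.55789.
Under exogeneity, PAF = [P(Y=1) − p₀] / P(Y=1).
PAF = (0.55789 − 0.396) / 0.55789 ≈ 0.2902

PAF ≈ 0.290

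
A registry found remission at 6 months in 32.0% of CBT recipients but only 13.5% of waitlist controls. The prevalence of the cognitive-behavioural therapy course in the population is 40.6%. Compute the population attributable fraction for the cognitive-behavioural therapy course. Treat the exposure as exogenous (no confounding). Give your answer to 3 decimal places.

PAF ≈ 0.357

p₁ = 0.32, p₀ = 0.135.
Overall risk P(Y=1) = π·p₁ + (1−π)·p₀ = 0.406×0.32 + 0.594×0.135 = 0.21011.
Under exogeneity, PAF = [P(Y=1) − p₀] / P(Y=1).
PAF = (0.21011 − 0.135) / 0.21011 ≈ 0.3575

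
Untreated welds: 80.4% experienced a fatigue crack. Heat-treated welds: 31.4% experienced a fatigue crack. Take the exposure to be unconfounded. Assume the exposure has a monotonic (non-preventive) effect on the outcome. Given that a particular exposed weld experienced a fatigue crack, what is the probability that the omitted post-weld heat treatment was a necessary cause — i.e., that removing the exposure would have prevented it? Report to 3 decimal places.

PN ≈ 0.609

p₁ = 0.804, p₀ = 0.314.
Under exogeneity and monotonicity, PN = (p₁ − p₀) / p₁.
PN = (0.804 − 0.314) / 0.804 = 0.49 / 0.804 ≈ 0.6095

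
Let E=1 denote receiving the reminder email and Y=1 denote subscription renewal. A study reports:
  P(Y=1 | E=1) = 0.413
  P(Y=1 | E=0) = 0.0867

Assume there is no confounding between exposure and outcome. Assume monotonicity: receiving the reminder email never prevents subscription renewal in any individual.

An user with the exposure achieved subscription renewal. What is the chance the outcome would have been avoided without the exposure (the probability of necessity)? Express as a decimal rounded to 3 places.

PN ≈ 0.790

Let p₁ = 0.413, p₀ = 0.0867.
Under exogeneity and monotonicity, PN = (p₁ − p₀) / p₁.
PN = (0.413 − 0.0867) / 0.413 = 0.3263 / 0.413 ≈ 0.7901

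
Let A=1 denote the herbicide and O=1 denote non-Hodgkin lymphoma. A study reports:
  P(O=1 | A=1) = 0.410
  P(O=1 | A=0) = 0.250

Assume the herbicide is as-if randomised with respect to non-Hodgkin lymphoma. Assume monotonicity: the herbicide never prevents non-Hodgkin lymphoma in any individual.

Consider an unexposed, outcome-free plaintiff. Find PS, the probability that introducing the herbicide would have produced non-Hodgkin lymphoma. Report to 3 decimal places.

PS ≈ 0.213

Let p₁ = 0.41, p₀ = 0.25.
Under exogeneity and monotonicity, PS = (p₁ − p₀) / (1 − p₀).
PS = (0.41 − 0.25) / (1 − 0.25) = 0.16 / 0.75 ≈ 0.2133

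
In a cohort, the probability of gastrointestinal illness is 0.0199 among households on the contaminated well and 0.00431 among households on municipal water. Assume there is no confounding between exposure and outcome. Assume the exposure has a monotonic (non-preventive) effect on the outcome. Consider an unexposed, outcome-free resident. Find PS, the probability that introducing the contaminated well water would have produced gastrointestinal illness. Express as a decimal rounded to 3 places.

Let p₁ = 0.0199, p₀ = 0.00431.
Under exogeneity and monotonicity, PS = (p₁ − p₀) / (1 − p₀).
PS = (0.0199 − 0.00431) / (1 − 0.00431) = 0.01559 / 0.99569 ≈ 0.0157

PS ≈ 0.016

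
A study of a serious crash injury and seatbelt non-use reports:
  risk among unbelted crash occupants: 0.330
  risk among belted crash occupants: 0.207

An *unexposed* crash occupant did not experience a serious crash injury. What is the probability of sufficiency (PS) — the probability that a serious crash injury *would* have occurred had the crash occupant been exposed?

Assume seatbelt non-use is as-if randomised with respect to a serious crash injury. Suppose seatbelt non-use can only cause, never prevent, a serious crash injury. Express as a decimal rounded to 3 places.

PS ≈ 0.155

Let p₁ = 0.33, p₀ = 0.207.
Under exogeneity and monotonicity, PS = (p₁ − p₀) / (1 − p₀).
PS = (0.33 − 0.207) / (1 − 0.207) = 0.123 / 0.793 ≈ 0.1551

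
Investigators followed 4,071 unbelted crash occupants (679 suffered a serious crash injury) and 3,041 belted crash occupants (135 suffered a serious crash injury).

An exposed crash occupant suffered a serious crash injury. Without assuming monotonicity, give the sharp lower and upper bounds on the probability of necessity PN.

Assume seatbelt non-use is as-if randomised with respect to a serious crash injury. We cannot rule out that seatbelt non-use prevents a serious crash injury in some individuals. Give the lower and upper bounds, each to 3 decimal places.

0.734 ≤ PN ≤ 1.000

p₁ = P(outcome | exposed) = 679/4071 = 0.16679
p₀ = P(outcome | unexposed) = 135/3041 = 0.044393
Under exogeneity alone the bounds on PN are max{0,(p₁−p₀)/p₁} ≤ PN ≤ min{1,(1−p₀)/p₁}.
  lower = (p₁ − p₀)/p₁ = 0.1224 / 0.16679 ≈ 0.7338
  upper = min{1, (1 − p₀)/p₁} = 0.95561 / 0.16679 ≈ 5.7294 → capped at 1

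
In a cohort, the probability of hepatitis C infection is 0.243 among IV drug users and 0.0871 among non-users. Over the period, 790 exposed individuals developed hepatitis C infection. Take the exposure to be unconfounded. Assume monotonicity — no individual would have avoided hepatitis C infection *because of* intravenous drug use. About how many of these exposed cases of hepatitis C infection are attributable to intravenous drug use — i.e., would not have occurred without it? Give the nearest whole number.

Let p₁ = 0.243, p₀ = 0.0871.
PN = (p₁ − p₀)/p₁ = (0.243 − 0.0871) / 0.243 ≈ 0.64156.
Attributable cases ≈ PN × (exposed cases) = 0.64156 × 790 ≈ 506.84.

about 507 cases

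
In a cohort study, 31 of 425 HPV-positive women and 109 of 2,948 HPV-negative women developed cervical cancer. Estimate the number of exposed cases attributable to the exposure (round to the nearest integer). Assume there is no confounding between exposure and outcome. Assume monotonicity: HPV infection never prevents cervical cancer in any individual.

p₁ = P(outcome | exposed) = 31/425 = 0.072941
p₀ = P(outcome | unexposed) = 109/2948 = 0.036974
PN = (p₁ − p₀)/p₁ = (0.072941 − 0.036974) / 0.072941 ≈ 0.49310.
Attributable cases ≈ PN × (exposed cases) = 0.49310 × 31 ≈ 15.29.

about 15 cases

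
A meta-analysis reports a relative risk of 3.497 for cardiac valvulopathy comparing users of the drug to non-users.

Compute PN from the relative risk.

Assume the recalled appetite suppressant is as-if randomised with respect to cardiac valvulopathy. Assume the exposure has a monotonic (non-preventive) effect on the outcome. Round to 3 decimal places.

PN ≈ 0.714

Under exogeneity and monotonicity, PN = (RR − 1) / RR = 1 − 1/RR.
PN = (3.497 − 1) / 3.497 = 2.497 / 3.497 ≈ 0.7140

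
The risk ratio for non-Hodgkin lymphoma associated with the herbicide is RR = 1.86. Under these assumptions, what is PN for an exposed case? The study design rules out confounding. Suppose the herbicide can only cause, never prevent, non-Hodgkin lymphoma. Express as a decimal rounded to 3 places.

Under exogeneity and monotonicity, PN = (RR − 1) / RR = 1 − 1/RR.
PN = (1.86 − 1) / 1.86 = 0.86 / 1.86 ≈ 0.4624

PN ≈ 0.462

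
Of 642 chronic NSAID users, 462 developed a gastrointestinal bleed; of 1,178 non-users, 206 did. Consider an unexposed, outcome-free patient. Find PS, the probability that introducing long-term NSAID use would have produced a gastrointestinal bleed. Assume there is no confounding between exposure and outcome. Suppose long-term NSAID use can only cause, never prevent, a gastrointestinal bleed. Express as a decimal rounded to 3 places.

PS ≈ 0.660

p₁ = P(outcome | exposed) = 462/642 = 0.71963
p₀ = P(outcome | unexposed) = 206/1178 = 0.17487
Under exogeneity and monotonicity, PS = (p₁ − p₀) / (1 − p₀).
PS = (0.71963 − 0.17487) / (1 − 0.17487) = 0.54475 / 0.82513 ≈ 0.6602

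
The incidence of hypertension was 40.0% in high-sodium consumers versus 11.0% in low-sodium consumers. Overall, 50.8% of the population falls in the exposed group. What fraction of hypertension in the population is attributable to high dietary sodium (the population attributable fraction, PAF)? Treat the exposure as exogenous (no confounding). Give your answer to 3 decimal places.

PAF ≈ 0.573

p₁ = 0.4, p₀ = 0.11.
Overall risk P(Y=1) = π·p₁ + (1−π)·p₀ = 0.508×0.4 + 0.492×0.11 = 0.25732.
Under exogeneity, PAF = [P(Y=1) − p₀] / P(Y=1).
PAF = (0.25732 − 0.11) / 0.25732 ≈ 0.5725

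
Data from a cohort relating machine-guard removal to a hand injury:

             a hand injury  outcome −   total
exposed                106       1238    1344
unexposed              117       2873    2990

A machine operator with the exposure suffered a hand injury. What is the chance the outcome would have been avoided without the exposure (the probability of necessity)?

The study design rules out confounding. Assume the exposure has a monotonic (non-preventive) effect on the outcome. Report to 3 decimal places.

PN ≈ 0.504

p₁ = P(outcome | exposed) = 106/1344 = 0.078869
p₀ = P(outcome | unexposed) = 117/2990 = 0.03913
Under exogeneity and monotonicity, PN = (p₁ − p₀)/p₁.
PN = (0.078869 − 0.03913) / 0.078869 ≈ 0.5039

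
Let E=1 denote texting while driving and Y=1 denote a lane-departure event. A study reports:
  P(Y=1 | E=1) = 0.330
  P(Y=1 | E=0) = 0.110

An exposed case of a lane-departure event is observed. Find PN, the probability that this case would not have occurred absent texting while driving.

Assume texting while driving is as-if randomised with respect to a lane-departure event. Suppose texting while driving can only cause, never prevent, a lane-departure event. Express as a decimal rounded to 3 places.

Let p₁ = 0.33, p₀ = 0.11.
Under exogeneity and monotonicity, PN = (p₁ − p₀) / p₁.
PN = (0.33 − 0.11) / 0.33 = 0.22 / 0.33 ≈ 0.6667

PN ≈ 0.667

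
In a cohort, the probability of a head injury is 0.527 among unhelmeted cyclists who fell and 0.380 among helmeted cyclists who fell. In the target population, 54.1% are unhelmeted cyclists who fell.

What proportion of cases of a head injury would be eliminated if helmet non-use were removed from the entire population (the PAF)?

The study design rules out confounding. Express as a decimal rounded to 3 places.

PAF ≈ 0.173

Let p₁ = 0.527, p₀ = 0.38.
Overall risk P(Y=1) = π·p₁ + (1−π)·p₀ = 0.541×0.527 + 0.459×0.38 = 0.45953.
Under exogeneity, PAF = [P(Y=1) − p₀] / P(Y=1).
PAF = (0.45953 − 0.38) / 0.45953 ≈ 0.1731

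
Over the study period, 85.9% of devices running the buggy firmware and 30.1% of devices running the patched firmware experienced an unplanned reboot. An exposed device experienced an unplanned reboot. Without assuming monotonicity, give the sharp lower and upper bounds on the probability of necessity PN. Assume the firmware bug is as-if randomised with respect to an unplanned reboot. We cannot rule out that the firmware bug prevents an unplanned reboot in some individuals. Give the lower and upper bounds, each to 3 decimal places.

p₁ = 0.859, p₀ = 0.301.
Under exogeneity alone the bounds on PN are max{0,(p₁−p₀)/p₁} ≤ PN ≤ min{1,(1−p₀)/p₁}.
  lower = (p₁ − p₀)/p₁ = 0.558 / 0.859 ≈ 0.6496
  upper = min{1, (1 − p₀)/p₁} = 0.699 / 0.859 ≈ 0.8137

0.650 ≤ PN ≤ 0.814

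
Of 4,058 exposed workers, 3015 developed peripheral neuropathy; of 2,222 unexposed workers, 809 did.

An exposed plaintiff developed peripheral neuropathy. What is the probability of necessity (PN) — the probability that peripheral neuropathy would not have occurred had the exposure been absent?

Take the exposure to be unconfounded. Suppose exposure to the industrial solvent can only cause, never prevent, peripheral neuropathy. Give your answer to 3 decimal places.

p₁ = P(outcome | exposed) = 3015/4058 = 0.74298
p₀ = P(outcome | unexposed) = 809/2222 = 0.36409
Under exogeneity and monotonicity, PN = (p₁ − p₀) / p₁.
PN = (0.74298 − 0.36409) / 0.74298 = 0.37889 / 0.74298 ≈ 0.5100

PN ≈ 0.510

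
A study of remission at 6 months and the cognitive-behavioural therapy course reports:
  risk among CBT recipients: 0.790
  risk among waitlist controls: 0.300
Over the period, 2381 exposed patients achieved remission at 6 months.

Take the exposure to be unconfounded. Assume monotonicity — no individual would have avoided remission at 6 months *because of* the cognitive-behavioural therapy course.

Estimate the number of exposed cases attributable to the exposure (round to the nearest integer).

Let p₁ = 0.79, p₀ = 0.3.
PN = (p₁ − p₀)/p₁ = (0.79 − 0.3) / 0.79 ≈ 0.62025.
Attributable cases ≈ PN × (exposed cases) = 0.62025 × 2381 ≈ 1476.82.

about 1477 cases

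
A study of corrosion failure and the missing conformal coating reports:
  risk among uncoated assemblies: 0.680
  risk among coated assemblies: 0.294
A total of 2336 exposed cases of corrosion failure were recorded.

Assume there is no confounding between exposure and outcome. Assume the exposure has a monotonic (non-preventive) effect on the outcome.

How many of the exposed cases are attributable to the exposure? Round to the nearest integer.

Let p₁ = 0.68, p₀ = 0.294.
PN = (p₁ − p₀)/p₁ = (0.68 − 0.294) / 0.68 ≈ 0.56765.
Attributable cases ≈ PN × (exposed cases) = 0.56765 × 2336 ≈ 1326.02.

about 1326 cases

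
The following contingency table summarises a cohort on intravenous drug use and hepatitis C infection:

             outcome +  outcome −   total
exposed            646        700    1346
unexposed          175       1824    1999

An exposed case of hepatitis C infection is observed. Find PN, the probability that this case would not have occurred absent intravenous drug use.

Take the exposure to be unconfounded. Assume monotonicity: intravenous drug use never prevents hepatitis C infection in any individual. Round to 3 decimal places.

PN ≈ 0.818

p₁ = P(outcome | exposed) = 646/1346 = 0.47994
p₀ = P(outcome | unexposed) = 175/1999 = 0.087544
Under exogeneity and monotonicity, PN = (p₁ − p₀) / p₁.
PN = (0.47994 − 0.087544) / 0.47994 = 0.3924 / 0.47994 ≈ 0.8176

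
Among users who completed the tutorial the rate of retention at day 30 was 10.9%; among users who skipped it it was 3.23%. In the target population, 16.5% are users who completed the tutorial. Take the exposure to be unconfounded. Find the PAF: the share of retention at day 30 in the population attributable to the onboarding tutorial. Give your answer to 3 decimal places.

p₁ = 0.109, p₀ = 0.0323.
Overall risk P(Y=1) = π·p₁ + (1−π)·p₀ = 0.165×0.109 + 0.835×0.0323 = 0.044956.
Under exogeneity, PAF = [P(Y=1) − p₀] / P(Y=1).
PAF = (0.044956 − 0.0323) / 0.044956 ≈ 0.2815

PAF ≈ 0.282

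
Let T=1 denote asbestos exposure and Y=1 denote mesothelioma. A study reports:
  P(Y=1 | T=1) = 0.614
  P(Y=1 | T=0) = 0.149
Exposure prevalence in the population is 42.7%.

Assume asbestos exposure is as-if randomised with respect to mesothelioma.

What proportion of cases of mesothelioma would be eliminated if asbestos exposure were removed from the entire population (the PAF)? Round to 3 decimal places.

Let p₁ = 0.614, p₀ = 0.149.
Overall risk P(Y=1) = π·p₁ + (1−π)·p₀ = 0.427×0.614 + 0.573×0.149 = 0.34756.
Under exogeneity, PAF = [P(Y=1) − p₀] / P(Y=1).
PAF = (0.34756 − 0.149) / 0.34756 ≈ 0.5713

PAF ≈ 0.571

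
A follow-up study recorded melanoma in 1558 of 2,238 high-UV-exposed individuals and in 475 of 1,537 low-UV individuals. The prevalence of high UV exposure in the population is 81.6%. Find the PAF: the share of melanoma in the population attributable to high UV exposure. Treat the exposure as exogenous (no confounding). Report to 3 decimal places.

p₁ = P(outcome | exposed) = 1558/2238 = 0.69616
p₀ = P(outcome | unexposed) = 475/1537 = 0.30904
Overall risk P(Y=1) = π·p₁ + (1−π)·p₀ = 0.816×0.69616 + 0.184×0.30904 = 0.62493.
Under exogeneity, PAF = [P(Y=1) − p₀] / P(Y=1).
PAF = (0.62493 − 0.30904) / 0.62493 ≈ 0.5055

PAF ≈ 0.505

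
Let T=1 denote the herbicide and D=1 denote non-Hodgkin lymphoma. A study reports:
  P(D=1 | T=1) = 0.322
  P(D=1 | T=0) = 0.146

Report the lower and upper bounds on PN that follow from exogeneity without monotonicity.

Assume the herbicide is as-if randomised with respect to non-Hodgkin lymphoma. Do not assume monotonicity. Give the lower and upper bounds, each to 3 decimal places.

Let p₁ = 0.322, p₀ = 0.146.
Under exogeneity alone the bounds on PN are max{0,(p₁−p₀)/p₁} ≤ PN ≤ min{1,(1−p₀)/p₁}.
  lower = (p₁ − p₀)/p₁ = 0.176 / 0.322 ≈ 0.5466
  upper = min{1, (1 − p₀)/p₁} = 0.854 / 0.322 ≈ 2.6522 → capped at 1

0.547 ≤ PN ≤ 1.000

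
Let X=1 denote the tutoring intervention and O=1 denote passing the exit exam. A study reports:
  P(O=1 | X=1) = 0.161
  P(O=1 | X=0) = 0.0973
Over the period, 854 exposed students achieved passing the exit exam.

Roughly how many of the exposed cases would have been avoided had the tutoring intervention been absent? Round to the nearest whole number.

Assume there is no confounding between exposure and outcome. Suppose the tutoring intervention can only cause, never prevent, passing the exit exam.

about 338 cases

Let p₁ = 0.161, p₀ = 0.0973.
PN = (p₁ − p₀)/p₁ = (0.161 − 0.0973) / 0.161 ≈ 0.39565.
Attributable cases ≈ PN × (exposed cases) = 0.39565 × 854 ≈ 337.89.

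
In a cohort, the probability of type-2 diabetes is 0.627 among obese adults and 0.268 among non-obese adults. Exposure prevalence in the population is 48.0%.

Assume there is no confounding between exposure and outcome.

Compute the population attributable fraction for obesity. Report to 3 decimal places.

PAF ≈ 0.391

Let p₁ = 0.627, p₀ = 0.268.
Overall risk P(Y=1) = π·p₁ + (1−π)·p₀ = 0.48×0.627 + 0.52×0.268 = 0.44032.
Under exogeneity, PAF = [P(Y=1) − p₀] / P(Y=1).
PAF = (0.44032 − 0.268) / 0.44032 ≈ 0.3914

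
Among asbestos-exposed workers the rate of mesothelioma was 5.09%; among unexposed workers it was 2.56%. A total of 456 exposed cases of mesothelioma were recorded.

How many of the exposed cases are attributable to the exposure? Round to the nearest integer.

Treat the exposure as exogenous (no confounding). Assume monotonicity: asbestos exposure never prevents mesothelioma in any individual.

about 227 cases

p₁ = 0.0509, p₀ = 0.0256.
PN = (p₁ − p₀)/p₁ = (0.0509 − 0.0256) / 0.0509 ≈ 0.49705.
Attributable cases ≈ PN × (exposed cases) = 0.49705 × 456 ≈ 226.66.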